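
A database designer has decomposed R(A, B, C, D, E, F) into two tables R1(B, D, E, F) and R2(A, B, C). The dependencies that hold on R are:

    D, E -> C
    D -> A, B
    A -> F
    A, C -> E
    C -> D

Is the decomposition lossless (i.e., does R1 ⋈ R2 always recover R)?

Common attributes: R1 ∩ R2 = {B}.
No dependency enlarges {B}, so (B)⁺ = {B}.
The closure contains neither all of R1 = {B, D, E, F} nor all of R2 = {A, B, C}, so the common attributes are not a superkey of either fragment. The join is lossy.

No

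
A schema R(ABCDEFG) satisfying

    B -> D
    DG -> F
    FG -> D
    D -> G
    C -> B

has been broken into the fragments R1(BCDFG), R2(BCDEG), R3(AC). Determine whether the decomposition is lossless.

Chase test. Columns are ABCDEFG; row i has aⱼ where attribute j ∈ Ri, else bᵢⱼ.
Initial tableau (one row per fragment):
  row 1: b11 a2 a3 a4 b15 a6 a7
  row 2: b21 a2 a3 a4 a5 b26 a7
  row 3: a1 b32 a3 b34 b35 b36 b37
Rows 1 and 2 agree on DG; apply DG→F and equate their F entries.
Rows 1 and 3 agree on C; apply C→B and equate their B entries.
Rows 1 and 3 agree on B; apply B→D and equate their D entries.
Rows 1 and 3 agree on D; apply D→G and equate their G entries.
Rows 1 and 3 agree on DG; apply DG→F and equate their F entries.
No row becomes fully distinguished — the join is lossy.

No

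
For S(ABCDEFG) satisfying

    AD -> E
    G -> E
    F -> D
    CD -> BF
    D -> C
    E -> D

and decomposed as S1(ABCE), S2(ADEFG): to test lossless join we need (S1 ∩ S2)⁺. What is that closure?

S1 ∩ S2 = {AE}.
E → D applies, adding D
D → C applies, adding C
CD → BF applies, adding BF
Closure: {ABCDEF}.

ABCDEF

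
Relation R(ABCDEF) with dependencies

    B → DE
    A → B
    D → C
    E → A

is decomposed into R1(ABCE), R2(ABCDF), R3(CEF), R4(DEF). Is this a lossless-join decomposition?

Yes

Chase test. Columns are ABCDEF; row i has aⱼ where attribute j ∈ Ri, else bᵢⱼ.
Initial tableau (one row per fragment):
  row 1: a1 a2 a3 b14 a5 b16
  row 2: a1 a2 a3 a4 b25 a6
  row 3: b31 b32 a3 b34 a5 a6
  row 4: b41 b42 b43 a4 a5 a6
Rows 1 and 2 agree on B; apply B→DE and equate their DE entries.
Rows 1 and 4 agree on D; apply D→C and equate their C entries.
Rows 1 and 3 agree on E; apply E→A and equate their A entries.
Rows 1 and 4 agree on E; apply E→A and equate their A entries.
Rows 1 and 3 agree on A; apply A→B and equate their B entries.
Rows 1 and 4 agree on A; apply A→B and equate their B entries.
Rows 1 and 3 agree on B; apply B→DE and equate their DE entries.
Row 2 is now all distinguished symbols — the join is lossless.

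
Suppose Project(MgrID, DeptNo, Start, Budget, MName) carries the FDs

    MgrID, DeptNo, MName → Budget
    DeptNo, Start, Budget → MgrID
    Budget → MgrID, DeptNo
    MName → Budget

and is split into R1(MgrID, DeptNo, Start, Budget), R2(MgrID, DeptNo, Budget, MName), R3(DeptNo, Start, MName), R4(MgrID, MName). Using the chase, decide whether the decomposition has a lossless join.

Yes

Chase test. Columns are MgrID, DeptNo, Start, Budget, MName; row i has aⱼ where attribute j ∈ Ri, else bᵢⱼ.
Initial tableau (one row per fragment):
  row 1: a1 a2 a3 a4 b15
  row 2: a1 a2 b23 a4 a5
  row 3: b31 a2 a3 b34 a5
  row 4: a1 b42 b43 b44 a5
Rows 2 and 3 agree on MName; apply MName→Budget and equate their Budget entries.
Rows 2 and 4 agree on MName; apply MName→Budget and equate their Budget entries.
Rows 1 and 3 agree on DeptNo, Start, Budget; apply DeptNo, Start, Budget→MgrID and equate their MgrID entries.
Rows 1 and 4 agree on Budget; apply Budget→MgrID, DeptNo and equate their MgrID, DeptNo entries.
Row 3 is now all distinguished symbols — the join is lossless.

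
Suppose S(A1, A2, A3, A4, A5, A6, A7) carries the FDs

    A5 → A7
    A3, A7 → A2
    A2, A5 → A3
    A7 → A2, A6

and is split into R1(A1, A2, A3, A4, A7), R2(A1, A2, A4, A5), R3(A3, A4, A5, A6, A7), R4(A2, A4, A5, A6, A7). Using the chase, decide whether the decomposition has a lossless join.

Yes

Chase test. Columns are A1, A2, A3, A4, A5, A6, A7; row i has aⱼ where attribute j ∈ Ri, else bᵢⱼ.
Initial tableau (one row per fragment):
  row 1: a1 a2 a3 a4 b15 b16 a7
  row 2: a1 a2 b23 a4 a5 b26 b27
  row 3: b31 b32 a3 a4 a5 a6 a7
  row 4: b41 a2 b43 a4 a5 a6 a7
Rows 2 and 3 agree on A5; apply A5→A7 and equate their A7 entries.
Rows 1 and 3 agree on A3, A7; apply A3, A7→A2 and equate their A2 entries.
Rows 2 and 3 agree on A2, A5; apply A2, A5→A3 and equate their A3 entries.
Rows 2 and 4 agree on A2, A5; apply A2, A5→A3 and equate their A3 entries.
Rows 1 and 2 agree on A7; apply A7→A2, A6 and equate their A2, A6 entries.
Rows 1 and 3 agree on A7; apply A7→A2, A6 and equate their A2, A6 entries.
Row 2 is now all distinguished symbols — the join is lossless.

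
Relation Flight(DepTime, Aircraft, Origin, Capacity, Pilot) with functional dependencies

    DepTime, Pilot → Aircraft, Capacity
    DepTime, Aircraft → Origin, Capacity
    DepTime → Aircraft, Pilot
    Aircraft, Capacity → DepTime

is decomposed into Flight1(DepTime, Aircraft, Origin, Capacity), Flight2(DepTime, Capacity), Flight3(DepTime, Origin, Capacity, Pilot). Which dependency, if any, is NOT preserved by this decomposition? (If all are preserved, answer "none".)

none

DepTime, Pilot → Aircraft, Capacity: restricted closure across fragments reaches Aircraft, Capacity.
DepTime, Aircraft → Origin, Capacity lies within Flight1.
DepTime → Aircraft, Pilot: restricted closure across fragments reaches Aircraft, Pilot.
Aircraft, Capacity → DepTime lies within Flight1.
Every dependency is enforceable on the fragments, so the decomposition is dependency-preserving.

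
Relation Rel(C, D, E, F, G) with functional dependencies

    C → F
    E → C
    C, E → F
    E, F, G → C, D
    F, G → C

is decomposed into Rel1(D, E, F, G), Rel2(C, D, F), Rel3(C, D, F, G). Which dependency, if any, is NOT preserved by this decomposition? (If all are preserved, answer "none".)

E → C

Check E → C: no single fragment contains all of {C, E}, and the restricted closure of {E} across the fragments never reaches {C}.
C → F is preserved.
C, E → F is preserved.
E, F, G → C, D is preserved.
F, G → C is preserved.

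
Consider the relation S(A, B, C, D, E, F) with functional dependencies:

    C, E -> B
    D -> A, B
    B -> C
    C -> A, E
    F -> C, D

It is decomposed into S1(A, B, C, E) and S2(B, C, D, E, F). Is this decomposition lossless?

Yes

Common attributes: S1 ∩ S2 = {B, C, E}.
Closure of {B, C, E}: C → A, E applies, adding A. So (B, C, E)⁺ = {A, B, C, E}.
This closure contains every attribute of S1, so S1 ∩ S2 → S1. The join is lossless.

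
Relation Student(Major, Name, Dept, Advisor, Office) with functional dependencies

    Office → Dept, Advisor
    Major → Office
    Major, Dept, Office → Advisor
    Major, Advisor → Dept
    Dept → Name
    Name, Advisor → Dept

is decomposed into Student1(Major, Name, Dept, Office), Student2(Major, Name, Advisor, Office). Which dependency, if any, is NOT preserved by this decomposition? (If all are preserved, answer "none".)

Check Name, Advisor → Dept: no single fragment contains all of {Name, Dept, Advisor}, and the restricted closure of {Name, Advisor} across the fragments never reaches {Dept}.
Office → Dept, Advisor is preserved.
Major → Office is preserved.
Major, Dept, Office → Advisor is preserved.
Major, Advisor → Dept is preserved.
Dept → Name is preserved.

Name, Advisor → Dept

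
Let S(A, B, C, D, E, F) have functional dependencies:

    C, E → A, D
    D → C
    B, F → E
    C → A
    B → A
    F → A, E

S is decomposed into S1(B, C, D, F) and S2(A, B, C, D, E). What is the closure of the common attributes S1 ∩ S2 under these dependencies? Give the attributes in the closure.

S1 ∩ S2 = {B, C, D}.
C → A applies, adding A
Closure: {A, B, C, D}.

A, B, C, D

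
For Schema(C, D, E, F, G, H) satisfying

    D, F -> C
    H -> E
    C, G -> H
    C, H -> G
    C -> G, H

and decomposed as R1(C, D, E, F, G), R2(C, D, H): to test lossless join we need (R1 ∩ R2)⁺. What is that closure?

R1 ∩ R2 = {C, D}.
C → G, H applies, adding G, H
H → E applies, adding E
Closure: {C, D, E, G, H}.

C, D, E, G, H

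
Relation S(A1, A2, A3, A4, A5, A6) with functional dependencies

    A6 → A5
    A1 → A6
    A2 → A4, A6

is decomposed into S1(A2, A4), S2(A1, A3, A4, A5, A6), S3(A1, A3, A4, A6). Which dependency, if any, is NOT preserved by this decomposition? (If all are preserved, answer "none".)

Check A2 → A4, A6: no single fragment contains all of {A2, A4, A6}, and the restricted closure of {A2} across the fragments never reaches {A4, A6}.
A6 → A5 is preserved.
A1 → A6 is preserved.

A2 → A4, A6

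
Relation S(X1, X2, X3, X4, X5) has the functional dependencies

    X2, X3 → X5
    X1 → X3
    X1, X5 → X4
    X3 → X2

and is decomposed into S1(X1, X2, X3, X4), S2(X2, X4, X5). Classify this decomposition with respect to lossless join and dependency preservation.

lossy and not dependency-preserving

Lossless test: (X2, X4)⁺ = {X2, X4}, which is a superkey of neither fragment — lossy.
Dependency preservation: the restricted closure of {X2, X3} across the fragments never reaches {X5}, so X2, X3 → X5 cannot be enforced without a join — not preserved.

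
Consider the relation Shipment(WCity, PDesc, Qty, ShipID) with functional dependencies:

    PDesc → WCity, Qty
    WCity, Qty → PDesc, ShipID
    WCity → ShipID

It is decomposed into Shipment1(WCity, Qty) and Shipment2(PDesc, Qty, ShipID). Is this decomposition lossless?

No

Common attributes: Shipment1 ∩ Shipment2 = {Qty}.
No dependency enlarges {Qty}, so (Qty)⁺ = {Qty}.
The closure contains neither all of Shipment1 = {WCity, Qty} nor all of Shipment2 = {PDesc, Qty, ShipID}, so the common attributes are not a superkey of either fragment. The join is lossy.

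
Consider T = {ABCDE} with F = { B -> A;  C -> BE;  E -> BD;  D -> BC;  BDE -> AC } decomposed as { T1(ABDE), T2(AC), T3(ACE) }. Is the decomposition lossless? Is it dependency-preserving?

lossless and dependency-preserving

Lossless test (chase): Rows 2 and 3 agree on C; apply C→BE and equate their BE entries. Rows 1 and 2 agree on E; apply E→BD and equate their BD entries. Rows 1 and 3 agree on E; apply E→BD and equate their BD entries. Rows 1 and 2 agree on D; apply D→BC and equate their BC entries. Row 1 is now all distinguished symbols — the join is lossless.
Dependency preservation: C → BE; D → BC; BDE → AC are not contained in any single fragment, but the restricted closure of each left-hand side across the fragments still reaches the right-hand side; the remaining FDs each lie inside some fragment. All dependencies are preserved.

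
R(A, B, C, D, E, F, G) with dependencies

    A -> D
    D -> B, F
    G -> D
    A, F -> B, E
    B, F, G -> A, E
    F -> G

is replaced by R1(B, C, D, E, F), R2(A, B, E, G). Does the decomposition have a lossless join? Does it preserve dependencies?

Lossless test: (B, E)⁺ = {B, E}, which is a superkey of neither fragment — lossy.
Dependency preservation: the restricted closure of {A} across the fragments never reaches {D}, so A → D cannot be enforced without a join — not preserved.

lossy and not dependency-preserving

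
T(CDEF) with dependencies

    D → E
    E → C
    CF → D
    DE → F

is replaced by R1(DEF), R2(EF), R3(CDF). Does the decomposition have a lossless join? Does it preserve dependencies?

Lossless test (chase): Rows 1 and 3 agree on D; apply D→E and equate their E entries. Rows 1 and 2 agree on E; apply E→C and equate their C entries. Rows 1 and 3 agree on E; apply E→C and equate their C entries. Rows 1 and 2 agree on CF; apply CF→D and equate their D entries. Row 1 is now all distinguished symbols — the join is lossless.
Dependency preservation: the restricted closure of {E} across the fragments never reaches {C}, so E → C cannot be enforced without a join — not preserved.

lossless but not dependency-preserving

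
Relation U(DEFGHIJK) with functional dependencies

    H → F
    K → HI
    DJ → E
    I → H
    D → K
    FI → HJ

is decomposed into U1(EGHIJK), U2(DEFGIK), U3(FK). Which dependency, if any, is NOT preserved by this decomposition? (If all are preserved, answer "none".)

Check H → F: no single fragment contains all of {FH}, and the restricted closure of {H} across the fragments never reaches {F}.
K → HI is preserved.
DJ → E is preserved.
I → H is preserved.
D → K is preserved.
FI → HJ is preserved.

H → F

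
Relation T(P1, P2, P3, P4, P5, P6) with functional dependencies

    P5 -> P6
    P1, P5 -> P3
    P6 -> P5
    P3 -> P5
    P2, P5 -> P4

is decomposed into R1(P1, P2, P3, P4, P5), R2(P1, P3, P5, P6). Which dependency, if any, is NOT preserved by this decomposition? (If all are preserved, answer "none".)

none

P5 → P6 lies within R2.
P1, P5 → P3 lies within R1.
P6 → P5 lies within R2.
P3 → P5 lies within R1.
P2, P5 → P4 lies within R1.
Every dependency is enforceable on the fragments, so the decomposition is dependency-preserving.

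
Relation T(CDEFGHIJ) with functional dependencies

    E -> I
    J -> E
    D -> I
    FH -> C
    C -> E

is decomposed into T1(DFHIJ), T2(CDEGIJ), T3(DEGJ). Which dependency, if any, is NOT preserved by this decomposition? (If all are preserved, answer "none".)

FH -> C

Check FH → C: no single fragment contains all of {CFH}, and the restricted closure of {FH} across the fragments never reaches {C}.
E → I is preserved.
J → E is preserved.
D → I is preserved.
C → E is preserved.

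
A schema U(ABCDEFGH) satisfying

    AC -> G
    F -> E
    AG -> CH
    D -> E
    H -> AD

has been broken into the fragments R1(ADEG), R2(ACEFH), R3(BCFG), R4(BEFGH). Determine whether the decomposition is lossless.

No

Chase test. Columns are ABCDEFGH; row i has aⱼ where attribute j ∈ Ri, else bᵢⱼ.
Initial tableau (one row per fragment):
  row 1: a1 b12 b13 a4 a5 b16 a7 b18
  row 2: a1 b22 a3 b24 a5 a6 b27 a8
  row 3: b31 a2 a3 b34 b35 a6 a7 b38
  row 4: b41 a2 b43 b44 a5 a6 a7 a8
Rows 2 and 3 agree on F; apply F→E and equate their E entries.
Rows 2 and 4 agree on H; apply H→AD and equate their AD entries.
Rows 1 and 4 agree on AG; apply AG→CH and equate their CH entries.
Rows 1 and 2 agree on H; apply H→AD and equate their AD entries.
No row becomes fully distinguished — the join is lossy.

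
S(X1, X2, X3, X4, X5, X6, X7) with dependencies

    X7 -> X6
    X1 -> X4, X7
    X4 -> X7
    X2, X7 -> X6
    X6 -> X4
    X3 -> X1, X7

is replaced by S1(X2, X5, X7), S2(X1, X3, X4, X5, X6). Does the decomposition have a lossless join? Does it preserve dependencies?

lossy and not dependency-preserving

Lossless test: (X5)⁺ = {X5}, which is a superkey of neither fragment — lossy.
Dependency preservation: the restricted closure of {X7} across the fragments never reaches {X6}, so X7 → X6 cannot be enforced without a join — not preserved.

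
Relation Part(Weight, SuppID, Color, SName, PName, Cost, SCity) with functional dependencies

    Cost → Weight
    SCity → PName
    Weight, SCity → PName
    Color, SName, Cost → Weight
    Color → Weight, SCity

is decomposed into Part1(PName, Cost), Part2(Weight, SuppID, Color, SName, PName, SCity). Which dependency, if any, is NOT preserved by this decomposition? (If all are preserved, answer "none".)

Cost → Weight

Check Cost → Weight: no single fragment contains all of {Weight, Cost}, and the restricted closure of {Cost} across the fragments never reaches {Weight}.
SCity → PName is preserved.
Weight, SCity → PName is preserved.
Color, SName, Cost → Weight is preserved.
Color → Weight, SCity is preserved.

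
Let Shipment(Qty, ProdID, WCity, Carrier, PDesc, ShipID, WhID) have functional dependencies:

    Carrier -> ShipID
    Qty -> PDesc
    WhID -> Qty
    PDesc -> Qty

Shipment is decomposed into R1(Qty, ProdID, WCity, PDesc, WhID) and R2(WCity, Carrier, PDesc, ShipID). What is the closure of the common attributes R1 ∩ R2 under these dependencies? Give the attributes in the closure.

Qty, WCity, PDesc

R1 ∩ R2 = {WCity, PDesc}.
PDesc → Qty applies, adding Qty
Closure: {Qty, WCity, PDesc}.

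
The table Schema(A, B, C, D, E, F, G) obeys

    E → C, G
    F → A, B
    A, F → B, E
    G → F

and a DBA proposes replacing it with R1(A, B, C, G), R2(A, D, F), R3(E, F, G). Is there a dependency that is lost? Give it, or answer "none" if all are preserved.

E → C, G: restricted closure across fragments reaches C, G.
F → A, B: restricted closure across fragments reaches A, B.
A, F → B, E: restricted closure across fragments reaches B, E.
G → F lies within R3.
Every dependency is enforceable on the fragments, so the decomposition is dependency-preserving.

none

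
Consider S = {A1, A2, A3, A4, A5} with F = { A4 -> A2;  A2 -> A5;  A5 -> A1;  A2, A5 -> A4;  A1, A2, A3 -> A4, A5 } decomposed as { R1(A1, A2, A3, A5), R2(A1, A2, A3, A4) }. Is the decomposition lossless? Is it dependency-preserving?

Lossless test: (A1, A2, A3)⁺ = {A1, A2, A3, A4, A5}, which contains all of one fragment — lossless.
Dependency preservation: A2, A5 → A4; A1, A2, A3 → A4, A5 are not contained in any single fragment, but the restricted closure of each left-hand side across the fragments still reaches the right-hand side; the remaining FDs each lie inside some fragment. All dependencies are preserved.

lossless and dependency-preserving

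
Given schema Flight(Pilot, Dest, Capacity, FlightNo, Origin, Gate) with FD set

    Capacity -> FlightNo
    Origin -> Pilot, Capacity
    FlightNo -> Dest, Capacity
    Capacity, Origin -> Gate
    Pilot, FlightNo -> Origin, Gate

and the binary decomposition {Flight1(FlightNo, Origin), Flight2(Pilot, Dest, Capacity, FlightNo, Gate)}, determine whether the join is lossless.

Common attributes: Flight1 ∩ Flight2 = {FlightNo}.
Closure of {FlightNo}: FlightNo → Dest, Capacity applies, adding Dest, Capacity. So (FlightNo)⁺ = {Dest, Capacity, FlightNo}.
The closure contains neither all of Flight1 = {FlightNo, Origin} nor all of Flight2 = {Pilot, Dest, Capacity, FlightNo, Gate}, so the common attributes are not a superkey of either fragment. The join is lossy.

No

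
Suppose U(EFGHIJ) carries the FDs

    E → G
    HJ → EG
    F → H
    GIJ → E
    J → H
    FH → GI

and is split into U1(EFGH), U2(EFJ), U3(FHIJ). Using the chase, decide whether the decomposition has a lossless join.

Chase test. Columns are EFGHIJ; row i has aⱼ where attribute j ∈ Ui, else bᵢⱼ.
Initial tableau (one row per fragment):
  row 1: a1 a2 a3 a4 b15 b16
  row 2: a1 a2 b23 b24 b25 a6
  row 3: b31 a2 b33 a4 a5 a6
Rows 1 and 2 agree on E; apply E→G and equate their G entries.
Rows 1 and 2 agree on F; apply F→H and equate their H entries.
Rows 1 and 2 agree on FH; apply FH→GI and equate their GI entries.
Rows 1 and 3 agree on FH; apply FH→GI and equate their GI entries.
Rows 2 and 3 agree on HJ; apply HJ→EG and equate their EG entries.
Row 2 is now all distinguished symbols — the join is lossless.

Yes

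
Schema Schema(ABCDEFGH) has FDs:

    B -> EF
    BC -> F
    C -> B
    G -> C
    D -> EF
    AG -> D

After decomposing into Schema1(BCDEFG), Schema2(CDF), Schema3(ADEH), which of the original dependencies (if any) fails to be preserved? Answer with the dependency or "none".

Check AG → D: no single fragment contains all of {ADG}, and the restricted closure of {AG} across the fragments never reaches {D}.
B → EF is preserved.
BC → F is preserved.
C → B is preserved.
G → C is preserved.
D → EF is preserved.

AG -> D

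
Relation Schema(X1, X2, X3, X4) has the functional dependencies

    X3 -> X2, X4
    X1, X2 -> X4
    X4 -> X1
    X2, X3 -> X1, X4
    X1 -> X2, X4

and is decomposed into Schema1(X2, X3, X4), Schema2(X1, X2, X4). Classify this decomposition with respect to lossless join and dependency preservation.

Lossless test: (X2, X4)⁺ = {X1, X2, X4}, which contains all of one fragment — lossless.
Dependency preservation: X2, X3 → X1, X4 is not contained in any single fragment, but the restricted closure of its left-hand side across the fragments still reaches the right-hand side; the remaining FDs each lie inside some fragment. All dependencies are preserved.

lossless and dependency-preserving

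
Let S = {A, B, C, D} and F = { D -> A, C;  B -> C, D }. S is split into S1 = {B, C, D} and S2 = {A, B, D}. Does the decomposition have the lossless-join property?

Common attributes: S1 ∩ S2 = {B, D}.
Closure of {B, D}: D → A, C applies, adding A, C. So (B, D)⁺ = {A, B, C, D}.
This closure contains every attribute of S1, so S1 ∩ S2 → S1. The join is lossless.

Yes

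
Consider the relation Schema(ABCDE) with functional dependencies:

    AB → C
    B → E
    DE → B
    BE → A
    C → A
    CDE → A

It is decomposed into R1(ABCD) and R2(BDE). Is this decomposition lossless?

Common attributes: R1 ∩ R2 = {BD}.
Closure of {BD}: B → E applies, adding E; BE → A applies, adding A; AB → C applies, adding C. So (BD)⁺ = {ABCDE}.
This closure contains every attribute of R1, so R1 ∩ R2 → R1. The join is lossless.

Yes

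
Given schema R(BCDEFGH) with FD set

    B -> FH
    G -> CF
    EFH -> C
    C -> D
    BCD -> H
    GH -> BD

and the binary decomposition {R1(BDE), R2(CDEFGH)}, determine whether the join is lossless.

Common attributes: R1 ∩ R2 = {DE}.
No dependency enlarges {DE}, so (DE)⁺ = {DE}.
The closure contains neither all of R1 = {BDE} nor all of R2 = {CDEFGH}, so the common attributes are not a superkey of either fragment. The join is lossy.

No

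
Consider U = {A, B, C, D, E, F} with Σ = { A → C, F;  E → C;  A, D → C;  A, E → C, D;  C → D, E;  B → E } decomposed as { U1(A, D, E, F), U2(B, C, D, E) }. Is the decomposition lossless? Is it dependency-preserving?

lossy but dependency-preserving

Lossless test: (D, E)⁺ = {C, D, E}, which is a superkey of neither fragment — lossy.
Dependency preservation: A → C, F; A, D → C; A, E → C, D are not contained in any single fragment, but the restricted closure of each left-hand side across the fragments still reaches the right-hand side; the remaining FDs each lie inside some fragment. All dependencies are preserved.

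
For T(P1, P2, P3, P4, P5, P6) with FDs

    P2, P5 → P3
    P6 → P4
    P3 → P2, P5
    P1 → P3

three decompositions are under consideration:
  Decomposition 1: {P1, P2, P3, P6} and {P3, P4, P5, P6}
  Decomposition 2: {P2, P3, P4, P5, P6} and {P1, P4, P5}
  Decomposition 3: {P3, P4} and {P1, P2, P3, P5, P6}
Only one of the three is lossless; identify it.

Decomposition 1

Decomposition 1: common = {P3, P6}, closure = {P2, P3, P4, P5, P6} → lossless.
Decomposition 2: common = {P4, P5}, closure = {P4, P5} → lossy.
Decomposition 3: common = {P3}, closure = {P2, P3, P5} → lossy.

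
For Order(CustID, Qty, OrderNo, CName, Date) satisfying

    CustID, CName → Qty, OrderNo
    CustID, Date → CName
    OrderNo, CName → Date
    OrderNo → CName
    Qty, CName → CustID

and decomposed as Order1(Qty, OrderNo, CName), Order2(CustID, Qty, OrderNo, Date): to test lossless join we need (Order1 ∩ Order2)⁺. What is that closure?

Order1 ∩ Order2 = {Qty, OrderNo}.
OrderNo → CName applies, adding CName
Qty, CName → CustID applies, adding CustID
OrderNo, CName → Date applies, adding Date
Closure: {CustID, Qty, OrderNo, CName, Date}.

CustID, Qty, OrderNo, CName, Date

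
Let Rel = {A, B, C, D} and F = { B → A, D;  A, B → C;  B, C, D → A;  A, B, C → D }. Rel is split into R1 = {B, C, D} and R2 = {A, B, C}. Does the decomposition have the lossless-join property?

Common attributes: R1 ∩ R2 = {B, C}.
Closure of {B, C}: B → A, D applies, adding A, D. So (B, C)⁺ = {A, B, C, D}.
This closure contains every attribute of R1, so R1 ∩ R2 → R1. The join is lossless.

Yes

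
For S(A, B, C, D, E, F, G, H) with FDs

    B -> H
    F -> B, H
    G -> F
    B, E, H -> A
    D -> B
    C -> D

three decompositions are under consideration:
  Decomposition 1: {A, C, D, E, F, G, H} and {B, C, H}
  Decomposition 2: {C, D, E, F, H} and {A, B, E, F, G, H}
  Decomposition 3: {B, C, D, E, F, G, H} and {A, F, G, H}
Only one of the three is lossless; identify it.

Decomposition 1: common = {C, H}, closure = {B, C, D, H} → lossless.
Decomposition 2: common = {E, F, H}, closure = {A, B, E, F, H} → lossy.
Decomposition 3: common = {F, G, H}, closure = {B, F, G, H} → lossy.

Decomposition 1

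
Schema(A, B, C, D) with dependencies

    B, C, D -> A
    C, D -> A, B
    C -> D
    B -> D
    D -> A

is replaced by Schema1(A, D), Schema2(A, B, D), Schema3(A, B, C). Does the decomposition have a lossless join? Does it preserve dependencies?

lossless and dependency-preserving

Lossless test (chase): Rows 2 and 3 agree on B; apply B→D and equate their D entries. Row 3 is now all distinguished symbols — the join is lossless.
Dependency preservation: B, C, D → A; C, D → A, B; C → D are not contained in any single fragment, but the restricted closure of each left-hand side across the fragments still reaches the right-hand side; the remaining FDs each lie inside some fragment. All dependencies are preserved.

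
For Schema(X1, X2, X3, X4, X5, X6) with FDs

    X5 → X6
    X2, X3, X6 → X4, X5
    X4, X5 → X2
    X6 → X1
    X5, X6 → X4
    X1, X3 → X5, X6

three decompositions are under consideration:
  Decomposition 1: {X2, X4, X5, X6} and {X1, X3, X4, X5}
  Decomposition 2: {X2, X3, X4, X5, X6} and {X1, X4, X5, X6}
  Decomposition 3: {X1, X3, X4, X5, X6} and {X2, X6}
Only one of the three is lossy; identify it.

Decomposition 1: common = {X4, X5}, closure = {X1, X2, X4, X5, X6} → lossless.
Decomposition 2: common = {X4, X5, X6}, closure = {X1, X2, X4, X5, X6} → lossless.
Decomposition 3: common = {X6}, closure = {X1, X6} → lossy.

Decomposition 3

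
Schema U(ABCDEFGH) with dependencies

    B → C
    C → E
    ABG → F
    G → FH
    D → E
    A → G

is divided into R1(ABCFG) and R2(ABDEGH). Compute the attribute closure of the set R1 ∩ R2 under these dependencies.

R1 ∩ R2 = {ABG}.
B → C applies, adding C
C → E applies, adding E
ABG → F applies, adding F
G → FH applies, adding H
Closure: {ABCEFGH}.

ABCEFGH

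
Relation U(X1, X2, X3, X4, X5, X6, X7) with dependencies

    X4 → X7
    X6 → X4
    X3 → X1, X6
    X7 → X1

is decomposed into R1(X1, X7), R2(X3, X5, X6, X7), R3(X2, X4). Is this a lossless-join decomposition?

No

Chase test. Columns are X1, X2, X3, X4, X5, X6, X7; row i has aⱼ where attribute j ∈ Ri, else bᵢⱼ.
Initial tableau (one row per fragment):
  row 1: a1 b12 b13 b14 b15 b16 a7
  row 2: b21 b22 a3 b24 a5 a6 a7
  row 3: b31 a2 b33 a4 b35 b36 b37
Rows 1 and 2 agree on X7; apply X7→X1 and equate their X1 entries.
No row becomes fully distinguished — the join is lossy.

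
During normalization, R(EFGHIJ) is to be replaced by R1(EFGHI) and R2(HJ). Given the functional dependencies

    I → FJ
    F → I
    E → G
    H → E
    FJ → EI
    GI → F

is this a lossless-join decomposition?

Common attributes: R1 ∩ R2 = {H}.
Closure of {H}: H → E applies, adding E; E → G applies, adding G. So (H)⁺ = {EGH}.
The closure contains neither all of R1 = {EFGHI} nor all of R2 = {HJ}, so the common attributes are not a superkey of either fragment. The join is lossy.

No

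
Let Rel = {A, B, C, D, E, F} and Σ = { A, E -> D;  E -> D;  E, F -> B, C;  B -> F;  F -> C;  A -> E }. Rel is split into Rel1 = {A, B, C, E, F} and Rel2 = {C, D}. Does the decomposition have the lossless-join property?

No

Common attributes: Rel1 ∩ Rel2 = {C}.
No dependency enlarges {C}, so (C)⁺ = {C}.
The closure contains neither all of Rel1 = {A, B, C, E, F} nor all of Rel2 = {C, D}, so the common attributes are not a superkey of either fragment. The join is lossy.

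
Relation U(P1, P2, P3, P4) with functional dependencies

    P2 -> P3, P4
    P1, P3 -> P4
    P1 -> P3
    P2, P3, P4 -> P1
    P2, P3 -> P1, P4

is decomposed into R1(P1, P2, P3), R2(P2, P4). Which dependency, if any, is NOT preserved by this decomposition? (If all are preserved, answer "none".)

Check P1, P3 → P4: no single fragment contains all of {P1, P3, P4}, and the restricted closure of {P1, P3} across the fragments never reaches {P4}.
P2 → P3, P4 is preserved.
P1 → P3 is preserved.
P2, P3, P4 → P1 is preserved.
P2, P3 → P1, P4 is preserved.

P1, P3 -> P4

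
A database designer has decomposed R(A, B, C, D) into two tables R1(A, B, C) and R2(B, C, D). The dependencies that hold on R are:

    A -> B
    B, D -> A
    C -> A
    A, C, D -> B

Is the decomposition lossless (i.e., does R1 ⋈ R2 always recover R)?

Common attributes: R1 ∩ R2 = {B, C}.
Closure of {B, C}: C → A applies, adding A. So (B, C)⁺ = {A, B, C}.
This closure contains every attribute of R1, so R1 ∩ R2 → R1. The join is lossless.

Yes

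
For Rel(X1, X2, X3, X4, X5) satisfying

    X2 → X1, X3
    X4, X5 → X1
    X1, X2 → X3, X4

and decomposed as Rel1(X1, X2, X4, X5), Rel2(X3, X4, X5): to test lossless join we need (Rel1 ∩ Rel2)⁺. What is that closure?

Rel1 ∩ Rel2 = {X4, X5}.
X4, X5 → X1 applies, adding X1
Closure: {X1, X4, X5}.

X1, X4, X5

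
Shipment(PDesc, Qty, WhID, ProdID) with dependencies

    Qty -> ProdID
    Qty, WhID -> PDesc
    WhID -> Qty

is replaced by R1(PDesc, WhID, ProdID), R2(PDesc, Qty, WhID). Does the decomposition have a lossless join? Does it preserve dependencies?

lossless but not dependency-preserving

Lossless test: (PDesc, WhID)⁺ = {PDesc, Qty, WhID, ProdID}, which contains all of one fragment — lossless.
Dependency preservation: the restricted closure of {Qty} across the fragments never reaches {ProdID}, so Qty → ProdID cannot be enforced without a join — not preserved.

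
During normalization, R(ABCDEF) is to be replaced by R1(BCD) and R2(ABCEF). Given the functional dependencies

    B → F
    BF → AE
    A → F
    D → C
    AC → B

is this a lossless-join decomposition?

Yes

Common attributes: R1 ∩ R2 = {BC}.
Closure of {BC}: B → F applies, adding F; BF → AE applies, adding AE. So (BC)⁺ = {ABCEF}.
This closure contains every attribute of R2, so R1 ∩ R2 → R2. The join is lossless.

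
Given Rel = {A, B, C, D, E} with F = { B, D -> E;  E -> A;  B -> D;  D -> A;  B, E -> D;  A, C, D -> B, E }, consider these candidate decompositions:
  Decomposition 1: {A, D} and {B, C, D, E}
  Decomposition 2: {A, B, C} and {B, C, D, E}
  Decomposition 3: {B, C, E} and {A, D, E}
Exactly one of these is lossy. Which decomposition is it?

Decomposition 1: common = {D}, closure = {A, D} → lossless.
Decomposition 2: common = {B, C}, closure = {A, B, C, D, E} → lossless.
Decomposition 3: common = {E}, closure = {A, E} → lossy.

Decomposition 3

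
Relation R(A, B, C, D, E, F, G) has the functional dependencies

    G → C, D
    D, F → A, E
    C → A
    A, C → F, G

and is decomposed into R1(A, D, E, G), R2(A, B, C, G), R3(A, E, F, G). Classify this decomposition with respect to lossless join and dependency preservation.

lossless but not dependency-preserving

Lossless test (chase): Rows 1 and 2 agree on G; apply G→C, D and equate their C, D entries. Rows 1 and 3 agree on G; apply G→C, D and equate their C, D entries. Rows 1 and 2 agree on A, C; apply A, C→F, G and equate their F, G entries. Rows 1 and 3 agree on A, C; apply A, C→F, G and equate their F, G entries. Rows 1 and 2 agree on D, F; apply D, F→A, E and equate their A, E entries. Row 2 is now all distinguished symbols — the join is lossless.
Dependency preservation: the restricted closure of {D, F} across the fragments never reaches {A, E}, so D, F → A, E cannot be enforced without a join — not preserved.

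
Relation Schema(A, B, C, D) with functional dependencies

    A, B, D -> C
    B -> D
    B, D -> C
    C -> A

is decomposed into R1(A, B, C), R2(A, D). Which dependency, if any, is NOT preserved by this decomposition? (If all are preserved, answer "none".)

Check B → D: no single fragment contains all of {B, D}, and the restricted closure of {B} across the fragments never reaches {D}.
A, B, D → C is preserved.
B, D → C is preserved.
C → A is preserved.

B -> D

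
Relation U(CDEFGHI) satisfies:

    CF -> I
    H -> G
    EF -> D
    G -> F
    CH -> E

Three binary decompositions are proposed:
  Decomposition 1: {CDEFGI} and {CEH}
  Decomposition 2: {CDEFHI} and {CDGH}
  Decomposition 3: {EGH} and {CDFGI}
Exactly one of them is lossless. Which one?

Decomposition 2

Decomposition 1: common = {CE}, closure = {CE} → lossy.
Decomposition 2: common = {CDH}, closure = {CDEFGHI} → lossless.
Decomposition 3: common = {G}, closure = {FG} → lossy.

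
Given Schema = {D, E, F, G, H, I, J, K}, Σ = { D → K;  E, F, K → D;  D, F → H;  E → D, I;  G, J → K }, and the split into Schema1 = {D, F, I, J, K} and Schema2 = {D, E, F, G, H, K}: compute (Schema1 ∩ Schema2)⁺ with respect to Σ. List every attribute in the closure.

Schema1 ∩ Schema2 = {D, F, K}.
D, F → H applies, adding H
Closure: {D, F, H, K}.

D, F, H, K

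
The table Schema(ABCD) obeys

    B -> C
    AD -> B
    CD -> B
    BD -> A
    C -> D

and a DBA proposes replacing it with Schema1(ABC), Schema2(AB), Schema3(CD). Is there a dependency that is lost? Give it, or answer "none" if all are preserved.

AD -> B

Check AD → B: no single fragment contains all of {ABD}, and the restricted closure of {AD} across the fragments never reaches {B}.
B → C is preserved.
CD → B is preserved.
BD → A is preserved.
C → D is preserved.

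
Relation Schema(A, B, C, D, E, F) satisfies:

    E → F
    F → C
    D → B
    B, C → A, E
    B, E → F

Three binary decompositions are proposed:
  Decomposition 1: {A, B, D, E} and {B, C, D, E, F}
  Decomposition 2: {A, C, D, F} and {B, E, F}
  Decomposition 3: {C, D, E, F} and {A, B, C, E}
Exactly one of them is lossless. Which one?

Decomposition 1: common = {B, D, E}, closure = {A, B, C, D, E, F} → lossless.
Decomposition 2: common = {F}, closure = {C, F} → lossy.
Decomposition 3: common = {C, E}, closure = {C, E, F} → lossy.

Decomposition 1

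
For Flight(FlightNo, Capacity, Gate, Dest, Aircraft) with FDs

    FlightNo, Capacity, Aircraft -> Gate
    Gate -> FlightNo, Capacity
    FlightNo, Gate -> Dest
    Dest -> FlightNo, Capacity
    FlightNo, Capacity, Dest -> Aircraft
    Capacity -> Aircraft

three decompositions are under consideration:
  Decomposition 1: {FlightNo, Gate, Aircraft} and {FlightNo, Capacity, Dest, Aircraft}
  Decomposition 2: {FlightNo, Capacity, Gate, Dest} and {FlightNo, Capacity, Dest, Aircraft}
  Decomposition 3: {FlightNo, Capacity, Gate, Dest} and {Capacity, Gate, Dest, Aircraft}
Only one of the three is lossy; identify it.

Decomposition 1

Decomposition 1: common = {FlightNo, Aircraft}, closure = {FlightNo, Aircraft} → lossy.
Decomposition 2: common = {FlightNo, Capacity, Dest}, closure = {FlightNo, Capacity, Gate, Dest, Aircraft} → lossless.
Decomposition 3: common = {Capacity, Gate, Dest}, closure = {FlightNo, Capacity, Gate, Dest, Aircraft} → lossless.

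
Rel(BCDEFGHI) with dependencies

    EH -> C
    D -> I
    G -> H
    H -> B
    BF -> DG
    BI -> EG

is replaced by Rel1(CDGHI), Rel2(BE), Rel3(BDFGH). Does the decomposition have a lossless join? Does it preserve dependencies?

Lossless test (chase): Rows 1 and 3 agree on D; apply D→I and equate their I entries. Rows 1 and 3 agree on H; apply H→B and equate their B entries. Rows 1 and 3 agree on BI; apply BI→EG and equate their EG entries. Rows 1 and 3 agree on EH; apply EH→C and equate their C entries. No row becomes fully distinguished — the join is lossy.
Dependency preservation: the restricted closure of {EH} across the fragments never reaches {C}, so EH → C cannot be enforced without a join — not preserved.

lossy and not dependency-preserving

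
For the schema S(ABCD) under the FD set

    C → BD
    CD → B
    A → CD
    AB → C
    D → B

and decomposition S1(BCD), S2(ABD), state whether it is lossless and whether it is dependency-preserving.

Lossless test: (BD)⁺ = {BD}, which is a superkey of neither fragment — lossy.
Dependency preservation: the restricted closure of {A} across the fragments never reaches {CD}, so A → CD cannot be enforced without a join — not preserved.

lossy and not dependency-preserving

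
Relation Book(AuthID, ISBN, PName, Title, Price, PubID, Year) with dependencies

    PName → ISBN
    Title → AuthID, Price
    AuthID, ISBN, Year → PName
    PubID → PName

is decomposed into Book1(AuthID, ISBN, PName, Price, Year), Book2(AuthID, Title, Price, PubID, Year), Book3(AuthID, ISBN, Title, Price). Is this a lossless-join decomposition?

Chase test. Columns are AuthID, ISBN, PName, Title, Price, PubID, Year; row i has aⱼ where attribute j ∈ Booki, else bᵢⱼ.
Initial tableau (one row per fragment):
  row 1: a1 a2 a3 b14 a5 b16 a7
  row 2: a1 b22 b23 a4 a5 a6 a7
  row 3: a1 a2 b33 a4 a5 b36 b37
No row becomes fully distinguished — the join is lossy.

No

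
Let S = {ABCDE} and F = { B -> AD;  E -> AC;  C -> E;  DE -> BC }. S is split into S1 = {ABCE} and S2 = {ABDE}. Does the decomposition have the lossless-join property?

Common attributes: S1 ∩ S2 = {ABE}.
Closure of {ABE}: B → AD applies, adding D; E → AC applies, adding C. So (ABE)⁺ = {ABCDE}.
This closure contains every attribute of S1, so S1 ∩ S2 → S1. The join is lossless.

Yes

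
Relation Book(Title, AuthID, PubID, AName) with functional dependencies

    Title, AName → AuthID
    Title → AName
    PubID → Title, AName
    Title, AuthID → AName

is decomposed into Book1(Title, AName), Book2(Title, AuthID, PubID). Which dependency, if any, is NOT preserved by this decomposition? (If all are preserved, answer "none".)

none

Title, AName → AuthID: restricted closure across fragments reaches AuthID.
Title → AName lies within Book1.
PubID → Title, AName: restricted closure across fragments reaches Title, AName.
Title, AuthID → AName: restricted closure across fragments reaches AName.
Every dependency is enforceable on the fragments, so the decomposition is dependency-preserving.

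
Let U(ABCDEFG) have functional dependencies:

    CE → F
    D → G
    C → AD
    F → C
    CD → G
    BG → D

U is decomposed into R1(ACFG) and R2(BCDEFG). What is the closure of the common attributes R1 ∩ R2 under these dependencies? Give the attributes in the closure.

R1 ∩ R2 = {CFG}.
C → AD applies, adding AD
Closure: {ACDFG}.

ACDFG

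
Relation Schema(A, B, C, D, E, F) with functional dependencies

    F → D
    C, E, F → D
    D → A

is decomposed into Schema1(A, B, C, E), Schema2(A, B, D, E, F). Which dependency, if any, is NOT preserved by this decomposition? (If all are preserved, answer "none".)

none

F → D lies within Schema2.
C, E, F → D: restricted closure across fragments reaches D.
D → A lies within Schema2.
Every dependency is enforceable on the fragments, so the decomposition is dependency-preserving.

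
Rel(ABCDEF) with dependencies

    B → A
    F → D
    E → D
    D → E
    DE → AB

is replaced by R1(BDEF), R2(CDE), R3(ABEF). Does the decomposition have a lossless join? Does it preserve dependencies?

Lossless test (chase): Rows 1 and 3 agree on B; apply B→A and equate their A entries. Rows 1 and 3 agree on F; apply F→D and equate their D entries. Rows 1 and 2 agree on DE; apply DE→AB and equate their AB entries. No row becomes fully distinguished — the join is lossy.
Dependency preservation: DE → AB is not contained in any single fragment, but the restricted closure of its left-hand side across the fragments still reaches the right-hand side; the remaining FDs each lie inside some fragment. All dependencies are preserved.

lossy but dependency-preserving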